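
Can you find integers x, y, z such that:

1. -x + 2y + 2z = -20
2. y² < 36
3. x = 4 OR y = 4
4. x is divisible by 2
Yes

Take x = 0, y = 4, z = -14. Substituting into each constraint:
  (1) 0 + 2(4) + 2(-14) = -20 ✓
  (2) y² = (4)² = 16, and 16 < 36 ✓
  (3) y = 4, target 4 ✓ (second branch holds)
  (4) 0 = 2 × 0, remainder 0 ✓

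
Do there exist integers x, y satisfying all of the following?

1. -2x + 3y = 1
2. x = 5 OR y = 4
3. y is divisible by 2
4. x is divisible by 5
No

A contradictory subset is {-2x + 3y = 1, x = 5 OR y = 4}. No integer assignment can satisfy these jointly:

  - -2x + 3y = 1: is a linear equation tying the variables together
  - x = 5 OR y = 4: forces a choice: either x = 5 or y = 4

Split on the disjunction (x = 5 OR y = 4):
  • If x = 5: with x = 5, every remaining term of the linear equation is divisible by 3, so the left side is ≡ 0 (mod 3); but the right side 11 ≡ 2 (mod 3). No integers can satisfy it.
  • If y = 4: with y = 4, every remaining term of the linear equation is divisible by 2, so the left side is ≡ 0 (mod 2); but the right side -11 ≡ 1 (mod 2). No integers can satisfy it.
Both branches are infeasible, so the system has no integer solution.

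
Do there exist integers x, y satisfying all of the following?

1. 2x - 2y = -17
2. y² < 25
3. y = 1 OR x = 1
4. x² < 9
No

Even the single constraint (2x - 2y = -17) is infeasible over the integers.

  - 2x - 2y = -17: every term on the left is divisible by 2, so the LHS ≡ 0 (mod 2), but the RHS -17 is not — no integer solution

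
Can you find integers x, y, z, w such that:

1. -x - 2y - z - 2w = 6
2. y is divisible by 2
Yes

Take x = -6, y = 0, z = 0, w = 0. Substituting into each constraint:
  (1) 6 - 2(0) + 0 - 2(0) = 6 ✓
  (2) 0 = 2 × 0, remainder 0 ✓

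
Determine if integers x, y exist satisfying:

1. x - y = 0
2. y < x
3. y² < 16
No

A contradictory subset is {x - y = 0, y < x}. No integer assignment can satisfy these jointly:

  - x - y = 0: is a linear equation tying the variables together
  - y < x: bounds one variable relative to another variable

From the equation, x − y = 0, i.e. x − y = 0; but x > y requires x − y ≥ 1. Contradiction.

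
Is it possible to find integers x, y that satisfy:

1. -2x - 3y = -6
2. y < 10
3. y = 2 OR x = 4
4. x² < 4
Yes

Take x = 0, y = 2. Substituting into each constraint:
  (1) -2(0) - 3(2) = -6 ✓
  (2) 2 < 10 ✓
  (3) y = 2, target 2 ✓ (first branch holds)
  (4) x² = (0)² = 0, and 0 < 4 ✓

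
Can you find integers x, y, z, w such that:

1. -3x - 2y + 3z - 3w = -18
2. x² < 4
Yes

Take x = 0, y = 0, z = 0, w = 6. Substituting into each constraint:
  (1) -3(0) - 2(0) + 3(0) - 3(6) = -18 ✓
  (2) x² = (0)² = 0, and 0 < 4 ✓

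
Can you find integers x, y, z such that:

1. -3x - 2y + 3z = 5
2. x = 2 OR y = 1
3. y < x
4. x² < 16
Yes

Take x = 2, y = -1, z = 3. Substituting into each constraint:
  (1) -3(2) - 2(-1) + 3(3) = 5 ✓
  (2) x = 2, target 2 ✓ (first branch holds)
  (3) -1 < 2 ✓
  (4) x² = (2)² = 4, and 4 < 16 ✓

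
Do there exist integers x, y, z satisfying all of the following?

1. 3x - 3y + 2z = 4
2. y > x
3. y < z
Yes

Take x = 2, y = 4, z = 5. Substituting into each constraint:
  (1) 3(2) - 3(4) + 2(5) = 4 ✓
  (2) 4 > 2 ✓
  (3) 4 < 5 ✓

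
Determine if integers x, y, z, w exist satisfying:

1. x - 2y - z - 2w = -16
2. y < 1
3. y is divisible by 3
Yes

Take x = 0, y = 0, z = 0, w = 8. Substituting into each constraint:
  (1) 0 - 2(0) + 0 - 2(8) = -16 ✓
  (2) 0 < 1 ✓
  (3) 0 = 3 × 0, remainder 0 ✓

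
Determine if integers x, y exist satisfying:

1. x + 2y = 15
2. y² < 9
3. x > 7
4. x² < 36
No

A contradictory subset is {x > 7, x² < 36}. No integer assignment can satisfy these jointly:

  - x > 7: bounds one variable relative to a constant
  - x² < 36: restricts x to |x| ≤ 5

Direct contradiction: the bounds on x require x ≥ 8 and x ≤ 5 simultaneously, which is empty.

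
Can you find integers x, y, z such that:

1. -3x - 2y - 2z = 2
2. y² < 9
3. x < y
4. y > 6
No

A contradictory subset is {y² < 9, y > 6}. No integer assignment can satisfy these jointly:

  - y² < 9: restricts y to |y| ≤ 2
  - y > 6: bounds one variable relative to a constant

Direct contradiction: the bounds on y require y ≥ 7 and y ≤ 2 simultaneously, which is empty.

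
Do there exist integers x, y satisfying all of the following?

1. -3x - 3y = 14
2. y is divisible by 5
No

Even the single constraint (-3x - 3y = 14) is infeasible over the integers.

  - -3x - 3y = 14: every term on the left is divisible by 3, so the LHS ≡ 0 (mod 3), but the RHS 14 is not — no integer solution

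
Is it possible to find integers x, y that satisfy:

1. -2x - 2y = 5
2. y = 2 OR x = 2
No

Even the single constraint (-2x - 2y = 5) is infeasible over the integers.

  - -2x - 2y = 5: every term on the left is divisible by 2, so the LHS ≡ 0 (mod 2), but the RHS 5 is not — no integer solution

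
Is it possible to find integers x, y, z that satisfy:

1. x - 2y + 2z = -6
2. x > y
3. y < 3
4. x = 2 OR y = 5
Yes

Take x = 2, y = 1, z = -3. Substituting into each constraint:
  (1) 2 - 2(1) + 2(-3) = -6 ✓
  (2) 2 > 1 ✓
  (3) 1 < 3 ✓
  (4) x = 2, target 2 ✓ (first branch holds)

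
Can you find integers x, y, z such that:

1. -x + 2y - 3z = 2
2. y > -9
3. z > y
Yes

Take x = -5, y = 0, z = 1. Substituting into each constraint:
  (1) 5 + 2(0) - 3(1) = 2 ✓
  (2) 0 > -9 ✓
  (3) 1 > 0 ✓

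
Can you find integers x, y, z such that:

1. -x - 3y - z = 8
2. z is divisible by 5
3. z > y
Yes

Take x = -5, y = -1, z = 0. Substituting into each constraint:
  (1) 5 - 3(-1) + 0 = 8 ✓
  (2) 0 = 5 × 0, remainder 0 ✓
  (3) 0 > -1 ✓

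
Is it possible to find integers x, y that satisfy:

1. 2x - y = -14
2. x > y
Yes

Take x = -15, y = -16. Substituting into each constraint:
  (1) 2(-15) + 16 = -14 ✓
  (2) -15 > -16 ✓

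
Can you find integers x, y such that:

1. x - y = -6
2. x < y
Yes

Take x = 0, y = 6. Substituting into each constraint:
  (1) 0 + (-6) = -6 ✓
  (2) 0 < 6 ✓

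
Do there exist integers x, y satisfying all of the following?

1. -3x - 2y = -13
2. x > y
Yes

Take x = 3, y = 2. Substituting into each constraint:
  (1) -3(3) - 2(2) = -13 ✓
  (2) 3 > 2 ✓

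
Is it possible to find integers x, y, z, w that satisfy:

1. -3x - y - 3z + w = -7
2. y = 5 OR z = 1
Yes

Take x = 0, y = 5, z = 0, w = -2. Substituting into each constraint:
  (1) -3(0) + (-5) - 3(0) + (-2) = -7 ✓
  (2) y = 5, target 5 ✓ (first branch holds)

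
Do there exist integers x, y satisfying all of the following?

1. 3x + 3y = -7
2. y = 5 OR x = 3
No

Even the single constraint (3x + 3y = -7) is infeasible over the integers.

  - 3x + 3y = -7: every term on the left is divisible by 3, so the LHS ≡ 0 (mod 3), but the RHS -7 is not — no integer solution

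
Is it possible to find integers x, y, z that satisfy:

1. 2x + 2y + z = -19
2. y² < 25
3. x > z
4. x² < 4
Yes

Take x = 1, y = 0, z = -21. Substituting into each constraint:
  (1) 2(1) + 2(0) + (-21) = -19 ✓
  (2) y² = (0)² = 0, and 0 < 25 ✓
  (3) 1 > -21 ✓
  (4) x² = (1)² = 1, and 1 < 4 ✓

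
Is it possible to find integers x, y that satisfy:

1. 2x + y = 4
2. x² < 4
Yes

Take x = 0, y = 4. Substituting into each constraint:
  (1) 2(0) + 4 = 4 ✓
  (2) x² = (0)² = 0, and 0 < 4 ✓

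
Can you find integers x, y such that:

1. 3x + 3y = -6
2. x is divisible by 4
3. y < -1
Yes

Take x = 0, y = -2. Substituting into each constraint:
  (1) 3(0) + 3(-2) = -6 ✓
  (2) 0 = 4 × 0, remainder 0 ✓
  (3) -2 < -1 ✓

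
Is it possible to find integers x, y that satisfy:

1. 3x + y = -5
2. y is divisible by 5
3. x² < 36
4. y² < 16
No

A contradictory subset is {3x + y = -5, y is divisible by 5, y² < 16}. No integer assignment can satisfy these jointly:

  - 3x + y = -5: is a linear equation tying the variables together
  - y is divisible by 5: restricts y to multiples of 5
  - y² < 16: restricts y to |y| ≤ 3

The bounds confine y to {0} with 5 | y. For each value, substitute into the equation:
  • y = 0: the equation gives 3x = -5, so x would not be an integer.
Every case fails, so no integer solution exists.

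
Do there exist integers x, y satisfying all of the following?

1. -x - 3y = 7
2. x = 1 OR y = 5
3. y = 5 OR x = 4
Yes

Take x = -22, y = 5. Substituting into each constraint:
  (1) 22 - 3(5) = 7 ✓
  (2) y = 5, target 5 ✓ (second branch holds)
  (3) y = 5, target 5 ✓ (first branch holds)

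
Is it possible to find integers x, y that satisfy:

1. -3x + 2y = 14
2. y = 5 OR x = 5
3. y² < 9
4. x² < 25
No

A contradictory subset is {y = 5 OR x = 5, y² < 9, x² < 25}. No integer assignment can satisfy these jointly:

  - y = 5 OR x = 5: forces a choice: either y = 5 or x = 5
  - y² < 9: restricts y to |y| ≤ 2
  - x² < 25: restricts x to |x| ≤ 4

Split on the disjunction (y = 5 OR x = 5):
  • If y = 5: this contradicts y² < 9, which requires |y| ≤ 2.
  • If x = 5: this contradicts x² < 25, which requires |x| ≤ 4.
Both branches are infeasible, so the system has no integer solution.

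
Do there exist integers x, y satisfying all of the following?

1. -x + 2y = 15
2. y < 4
Yes

Take x = -9, y = 3. Substituting into each constraint:
  (1) 9 + 2(3) = 15 ✓
  (2) 3 < 4 ✓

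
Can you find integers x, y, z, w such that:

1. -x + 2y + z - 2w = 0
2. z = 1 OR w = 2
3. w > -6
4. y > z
Yes

Take x = 3, y = 2, z = 1, w = 1. Substituting into each constraint:
  (1) (-3) + 2(2) + 1 - 2(1) = 0 ✓
  (2) z = 1, target 1 ✓ (first branch holds)
  (3) 1 > -6 ✓
  (4) 2 > 1 ✓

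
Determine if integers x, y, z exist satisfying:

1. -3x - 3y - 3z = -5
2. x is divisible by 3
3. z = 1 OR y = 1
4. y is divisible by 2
No

Even the single constraint (-3x - 3y - 3z = -5) is infeasible over the integers.

  - -3x - 3y - 3z = -5: every term on the left is divisible by 3, so the LHS ≡ 0 (mod 3), but the RHS -5 is not — no integer solution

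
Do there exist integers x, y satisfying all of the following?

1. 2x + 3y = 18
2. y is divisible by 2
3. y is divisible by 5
Yes

Take x = 9, y = 0. Substituting into each constraint:
  (1) 2(9) + 3(0) = 18 ✓
  (2) 0 = 2 × 0, remainder 0 ✓
  (3) 0 = 5 × 0, remainder 0 ✓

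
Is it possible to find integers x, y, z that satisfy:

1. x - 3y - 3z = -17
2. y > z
Yes

Take x = -20, y = 0, z = -1. Substituting into each constraint:
  (1) (-20) - 3(0) - 3(-1) = -17 ✓
  (2) 0 > -1 ✓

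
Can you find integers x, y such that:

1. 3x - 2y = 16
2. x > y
Yes

Take x = 0, y = -8. Substituting into each constraint:
  (1) 3(0) - 2(-8) = 16 ✓
  (2) 0 > -8 ✓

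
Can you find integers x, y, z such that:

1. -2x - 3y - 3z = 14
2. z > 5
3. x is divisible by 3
No

A contradictory subset is {-2x - 3y - 3z = 14, x is divisible by 3}. No integer assignment can satisfy these jointly:

  - -2x - 3y - 3z = 14: is a linear equation tying the variables together
  - x is divisible by 3: restricts x to multiples of 3

Modular obstruction: writing x = 3x', every remaining term of the linear equation is divisible by 3, so the left side is ≡ 0 (mod 3); but the right side 14 ≡ 2 (mod 3). No integers can satisfy it.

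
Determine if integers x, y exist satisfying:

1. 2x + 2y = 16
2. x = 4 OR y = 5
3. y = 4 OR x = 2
Yes

Take x = 4, y = 4. Substituting into each constraint:
  (1) 2(4) + 2(4) = 16 ✓
  (2) x = 4, target 4 ✓ (first branch holds)
  (3) y = 4, target 4 ✓ (first branch holds)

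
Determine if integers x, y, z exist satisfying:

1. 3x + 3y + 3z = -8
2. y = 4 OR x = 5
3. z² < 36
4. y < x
No

Even the single constraint (3x + 3y + 3z = -8) is infeasible over the integers.

  - 3x + 3y + 3z = -8: every term on the left is divisible by 3, so the LHS ≡ 0 (mod 3), but the RHS -8 is not — no integer solution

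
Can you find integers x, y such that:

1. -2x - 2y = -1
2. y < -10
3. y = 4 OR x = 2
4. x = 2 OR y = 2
No

Even the single constraint (-2x - 2y = -1) is infeasible over the integers.

  - -2x - 2y = -1: every term on the left is divisible by 2, so the LHS ≡ 0 (mod 2), but the RHS -1 is not — no integer solution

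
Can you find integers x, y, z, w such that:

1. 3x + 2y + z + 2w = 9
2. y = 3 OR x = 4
Yes

Take x = 4, y = 0, z = -3, w = 0. Substituting into each constraint:
  (1) 3(4) + 2(0) + (-3) + 2(0) = 9 ✓
  (2) x = 4, target 4 ✓ (second branch holds)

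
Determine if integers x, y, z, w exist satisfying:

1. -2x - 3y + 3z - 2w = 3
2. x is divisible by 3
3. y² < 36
Yes

Take x = 0, y = 0, z = 1, w = 0. Substituting into each constraint:
  (1) -2(0) - 3(0) + 3(1) - 2(0) = 3 ✓
  (2) 0 = 3 × 0, remainder 0 ✓
  (3) y² = (0)² = 0, and 0 < 36 ✓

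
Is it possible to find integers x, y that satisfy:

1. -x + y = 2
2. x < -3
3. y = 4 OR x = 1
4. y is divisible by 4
No

A contradictory subset is {-x + y = 2, x < -3, y = 4 OR x = 1}. No integer assignment can satisfy these jointly:

  - -x + y = 2: is a linear equation tying the variables together
  - x < -3: bounds one variable relative to a constant
  - y = 4 OR x = 1: forces a choice: either y = 4 or x = 1

Split on the disjunction (y = 4 OR x = 1):
  • If y = 4: the equation forces x = 2, which contradicts the bound x ≤ -4.
  • If x = 1: this contradicts the bound x ≤ -4.
Both branches are infeasible, so the system has no integer solution.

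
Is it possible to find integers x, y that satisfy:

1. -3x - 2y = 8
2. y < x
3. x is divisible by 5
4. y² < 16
No

The full constraint system is jointly infeasible over the integers. Each constraint and what it forces:

  - -3x - 2y = 8: is a linear equation tying the variables together
  - y < x: bounds one variable relative to another variable
  - x is divisible by 5: restricts x to multiples of 5
  - y² < 16: restricts y to |y| ≤ 3

The bounds confine y to {-3, -2, -1, 0, 1, 2, 3}. For each value, substitute into the equation:
  • y = -3: the equation gives -3x = 2, so x would not be an integer.
  • y = -2: the equation gives -3x = 4, so x would not be an integer.
  • y = -1: the equation forces x = -2, but 5 does not divide -2.
  • y = 0: the equation gives -3x = 8, so x would not be an integer.
  • y = 1: the equation gives -3x = 10, so x would not be an integer.
  • y = 2: the equation forces x = -4, but 5 does not divide -4.
  • y = 3: the equation gives -3x = 14, so x would not be an integer.
Every case fails, so no integer solution exists.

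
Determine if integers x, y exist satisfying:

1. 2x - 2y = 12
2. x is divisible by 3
Yes

Take x = 0, y = -6. Substituting into each constraint:
  (1) 2(0) - 2(-6) = 12 ✓
  (2) 0 = 3 × 0, remainder 0 ✓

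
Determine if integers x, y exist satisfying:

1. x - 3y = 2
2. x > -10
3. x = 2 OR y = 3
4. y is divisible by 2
Yes

Take x = 2, y = 0. Substituting into each constraint:
  (1) 2 - 3(0) = 2 ✓
  (2) 2 > -10 ✓
  (3) x = 2, target 2 ✓ (first branch holds)
  (4) 0 = 2 × 0, remainder 0 ✓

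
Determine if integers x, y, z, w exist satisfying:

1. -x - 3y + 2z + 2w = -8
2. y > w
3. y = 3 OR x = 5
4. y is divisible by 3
Yes

Take x = 3, y = 3, z = 0, w = 2. Substituting into each constraint:
  (1) (-3) - 3(3) + 2(0) + 2(2) = -8 ✓
  (2) 3 > 2 ✓
  (3) y = 3, target 3 ✓ (first branch holds)
  (4) 3 = 3 × 1, remainder 0 ✓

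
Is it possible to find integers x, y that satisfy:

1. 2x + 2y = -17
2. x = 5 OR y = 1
No

Even the single constraint (2x + 2y = -17) is infeasible over the integers.

  - 2x + 2y = -17: every term on the left is divisible by 2, so the LHS ≡ 0 (mod 2), but the RHS -17 is not — no integer solution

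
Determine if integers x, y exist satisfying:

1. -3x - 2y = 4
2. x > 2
Yes

Take x = 4, y = -8. Substituting into each constraint:
  (1) -3(4) - 2(-8) = 4 ✓
  (2) 4 > 2 ✓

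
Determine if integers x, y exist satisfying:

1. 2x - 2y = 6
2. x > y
Yes

Take x = 3, y = 0. Substituting into each constraint:
  (1) 2(3) - 2(0) = 6 ✓
  (2) 3 > 0 ✓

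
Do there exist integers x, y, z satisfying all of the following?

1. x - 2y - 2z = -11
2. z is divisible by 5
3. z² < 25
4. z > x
Yes

Take x = -1, y = 5, z = 0. Substituting into each constraint:
  (1) (-1) - 2(5) - 2(0) = -11 ✓
  (2) 0 = 5 × 0, remainder 0 ✓
  (3) z² = (0)² = 0, and 0 < 25 ✓
  (4) 0 > -1 ✓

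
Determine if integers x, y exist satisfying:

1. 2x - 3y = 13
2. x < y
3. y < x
No

A contradictory subset is {x < y, y < x}. No integer assignment can satisfy these jointly:

  - x < y: bounds one variable relative to another variable
  - y < x: bounds one variable relative to another variable

Direct contradiction: y > x and x > y cannot both hold.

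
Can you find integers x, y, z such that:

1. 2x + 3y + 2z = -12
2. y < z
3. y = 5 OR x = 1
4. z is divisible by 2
Yes

Take x = 1, y = -6, z = 2. Substituting into each constraint:
  (1) 2(1) + 3(-6) + 2(2) = -12 ✓
  (2) -6 < 2 ✓
  (3) x = 1, target 1 ✓ (second branch holds)
  (4) 2 = 2 × 1, remainder 0 ✓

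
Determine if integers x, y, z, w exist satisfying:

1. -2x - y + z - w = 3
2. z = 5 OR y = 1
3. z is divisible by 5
Yes

Take x = -2, y = 1, z = 0, w = 0. Substituting into each constraint:
  (1) -2(-2) + (-1) + 0 + 0 = 3 ✓
  (2) y = 1, target 1 ✓ (second branch holds)
  (3) 0 = 5 × 0, remainder 0 ✓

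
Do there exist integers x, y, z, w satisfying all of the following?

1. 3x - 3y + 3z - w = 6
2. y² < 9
Yes

Take x = 2, y = 0, z = 0, w = 0. Substituting into each constraint:
  (1) 3(2) - 3(0) + 3(0) + 0 = 6 ✓
  (2) y² = (0)² = 0, and 0 < 9 ✓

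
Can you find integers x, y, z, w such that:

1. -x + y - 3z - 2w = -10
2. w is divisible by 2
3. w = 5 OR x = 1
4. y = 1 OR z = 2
Yes

Take x = 1, y = 1, z = -2, w = 8. Substituting into each constraint:
  (1) (-1) + 1 - 3(-2) - 2(8) = -10 ✓
  (2) 8 = 2 × 4, remainder 0 ✓
  (3) x = 1, target 1 ✓ (second branch holds)
  (4) y = 1, target 1 ✓ (first branch holds)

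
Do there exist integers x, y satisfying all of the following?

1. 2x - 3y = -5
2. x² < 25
Yes

Take x = -1, y = 1. Substituting into each constraint:
  (1) 2(-1) - 3(1) = -5 ✓
  (2) x² = (-1)² = 1, and 1 < 25 ✓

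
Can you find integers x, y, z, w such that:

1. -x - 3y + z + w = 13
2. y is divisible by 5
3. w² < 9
Yes

Take x = -13, y = 0, z = 0, w = 0. Substituting into each constraint:
  (1) 13 - 3(0) + 0 + 0 = 13 ✓
  (2) 0 = 5 × 0, remainder 0 ✓
  (3) w² = (0)² = 0, and 0 < 9 ✓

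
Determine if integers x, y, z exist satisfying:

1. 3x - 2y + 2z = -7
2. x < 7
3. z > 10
Yes

Take x = 1, y = 16, z = 11. Substituting into each constraint:
  (1) 3(1) - 2(16) + 2(11) = -7 ✓
  (2) 1 < 7 ✓
  (3) 11 > 10 ✓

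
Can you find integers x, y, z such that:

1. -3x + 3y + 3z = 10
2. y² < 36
No

Even the single constraint (-3x + 3y + 3z = 10) is infeasible over the integers.

  - -3x + 3y + 3z = 10: every term on the left is divisible by 3, so the LHS ≡ 0 (mod 3), but the RHS 10 is not — no integer solution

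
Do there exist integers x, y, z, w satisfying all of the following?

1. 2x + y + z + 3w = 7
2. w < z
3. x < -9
Yes

Take x = -10, y = 30, z = 0, w = -1. Substituting into each constraint:
  (1) 2(-10) + 30 + 0 + 3(-1) = 7 ✓
  (2) -1 < 0 ✓
  (3) -10 < -9 ✓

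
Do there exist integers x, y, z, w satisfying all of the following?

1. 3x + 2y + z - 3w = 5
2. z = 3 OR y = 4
Yes

Take x = 0, y = 4, z = 0, w = 1. Substituting into each constraint:
  (1) 3(0) + 2(4) + 0 - 3(1) = 5 ✓
  (2) y = 4, target 4 ✓ (second branch holds)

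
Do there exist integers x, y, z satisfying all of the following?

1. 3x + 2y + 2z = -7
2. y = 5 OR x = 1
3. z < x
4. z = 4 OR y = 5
Yes

Take x = -3, y = 5, z = -4. Substituting into each constraint:
  (1) 3(-3) + 2(5) + 2(-4) = -7 ✓
  (2) y = 5, target 5 ✓ (first branch holds)
  (3) -4 < -3 ✓
  (4) y = 5, target 5 ✓ (second branch holds)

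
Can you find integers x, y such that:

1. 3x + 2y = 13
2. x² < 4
Yes

Take x = -1, y = 8. Substituting into each constraint:
  (1) 3(-1) + 2(8) = 13 ✓
  (2) x² = (-1)² = 1, and 1 < 4 ✓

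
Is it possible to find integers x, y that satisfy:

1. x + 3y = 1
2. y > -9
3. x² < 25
Yes

Take x = 1, y = 0. Substituting into each constraint:
  (1) 1 + 3(0) = 1 ✓
  (2) 0 > -9 ✓
  (3) x² = (1)² = 1, and 1 < 25 ✓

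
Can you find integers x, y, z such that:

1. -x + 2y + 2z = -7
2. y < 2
Yes

Take x = 7, y = 0, z = 0. Substituting into each constraint:
  (1) (-7) + 2(0) + 2(0) = -7 ✓
  (2) 0 < 2 ✓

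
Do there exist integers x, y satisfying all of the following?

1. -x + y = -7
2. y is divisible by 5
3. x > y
Yes

Take x = 7, y = 0. Substituting into each constraint:
  (1) (-7) + 0 = -7 ✓
  (2) 0 = 5 × 0, remainder 0 ✓
  (3) 7 > 0 ✓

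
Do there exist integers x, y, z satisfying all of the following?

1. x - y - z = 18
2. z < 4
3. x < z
Yes

Take x = 0, y = -19, z = 1. Substituting into each constraint:
  (1) 0 + 19 + (-1) = 18 ✓
  (2) 1 < 4 ✓
  (3) 0 < 1 ✓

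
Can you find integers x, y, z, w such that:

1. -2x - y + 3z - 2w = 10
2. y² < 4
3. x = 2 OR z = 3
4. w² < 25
Yes

Take x = 2, y = -1, z = 3, w = -2. Substituting into each constraint:
  (1) -2(2) + 1 + 3(3) - 2(-2) = 10 ✓
  (2) y² = (-1)² = 1, and 1 < 4 ✓
  (3) x = 2, target 2 ✓ (first branch holds)
  (4) w² = (-2)² = 4, and 4 < 25 ✓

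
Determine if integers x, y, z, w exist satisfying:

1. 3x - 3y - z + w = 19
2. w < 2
Yes

Take x = 0, y = 0, z = -18, w = 1. Substituting into each constraint:
  (1) 3(0) - 3(0) + 18 + 1 = 19 ✓
  (2) 1 < 2 ✓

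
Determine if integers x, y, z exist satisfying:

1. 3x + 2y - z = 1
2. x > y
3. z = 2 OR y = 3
Yes

Take x = 1, y = 0, z = 2. Substituting into each constraint:
  (1) 3(1) + 2(0) + (-2) = 1 ✓
  (2) 1 > 0 ✓
  (3) z = 2, target 2 ✓ (first branch holds)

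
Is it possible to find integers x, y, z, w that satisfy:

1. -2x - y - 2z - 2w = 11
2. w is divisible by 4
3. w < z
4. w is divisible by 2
Yes

Take x = -7, y = 1, z = 1, w = 0. Substituting into each constraint:
  (1) -2(-7) + (-1) - 2(1) - 2(0) = 11 ✓
  (2) 0 = 4 × 0, remainder 0 ✓
  (3) 0 < 1 ✓
  (4) 0 = 2 × 0, remainder 0 ✓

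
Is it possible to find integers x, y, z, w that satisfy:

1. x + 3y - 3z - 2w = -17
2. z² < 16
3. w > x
Yes

Take x = 0, y = -5, z = 0, w = 1. Substituting into each constraint:
  (1) 0 + 3(-5) - 3(0) - 2(1) = -17 ✓
  (2) z² = (0)² = 0, and 0 < 16 ✓
  (3) 1 > 0 ✓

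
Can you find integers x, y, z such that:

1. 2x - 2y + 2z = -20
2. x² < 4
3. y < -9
Yes

Take x = 0, y = -10, z = -20. Substituting into each constraint:
  (1) 2(0) - 2(-10) + 2(-20) = -20 ✓
  (2) x² = (0)² = 0, and 0 < 4 ✓
  (3) -10 < -9 ✓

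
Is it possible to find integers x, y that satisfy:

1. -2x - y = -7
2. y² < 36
Yes

Take x = 4, y = -1. Substituting into each constraint:
  (1) -2(4) + 1 = -7 ✓
  (2) y² = (-1)² = 1, and 1 < 36 ✓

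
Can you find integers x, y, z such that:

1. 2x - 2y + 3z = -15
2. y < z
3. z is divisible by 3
Yes

Take x = 2, y = -22, z = -21. Substituting into each constraint:
  (1) 2(2) - 2(-22) + 3(-21) = -15 ✓
  (2) -22 < -21 ✓
  (3) -21 = 3 × -7, remainder 0 ✓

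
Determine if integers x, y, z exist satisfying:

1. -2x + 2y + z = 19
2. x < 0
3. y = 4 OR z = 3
Yes

Take x = -8, y = 0, z = 3. Substituting into each constraint:
  (1) -2(-8) + 2(0) + 3 = 19 ✓
  (2) -8 < 0 ✓
  (3) z = 3, target 3 ✓ (second branch holds)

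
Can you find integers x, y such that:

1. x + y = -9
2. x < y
Yes

Take x = -5, y = -4. Substituting into each constraint:
  (1) (-5) + (-4) = -9 ✓
  (2) -5 < -4 ✓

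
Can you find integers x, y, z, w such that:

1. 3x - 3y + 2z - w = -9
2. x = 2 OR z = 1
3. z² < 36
Yes

Take x = 0, y = 0, z = 1, w = 11. Substituting into each constraint:
  (1) 3(0) - 3(0) + 2(1) + (-11) = -9 ✓
  (2) z = 1, target 1 ✓ (second branch holds)
  (3) z² = (1)² = 1, and 1 < 36 ✓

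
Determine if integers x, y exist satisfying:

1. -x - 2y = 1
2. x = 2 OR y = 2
Yes

Take x = -5, y = 2. Substituting into each constraint:
  (1) 5 - 2(2) = 1 ✓
  (2) y = 2, target 2 ✓ (second branch holds)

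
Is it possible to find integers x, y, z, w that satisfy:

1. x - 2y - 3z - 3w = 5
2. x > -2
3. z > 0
Yes

Take x = 8, y = 0, z = 1, w = 0. Substituting into each constraint:
  (1) 8 - 2(0) - 3(1) - 3(0) = 5 ✓
  (2) 8 > -2 ✓
  (3) 1 > 0 ✓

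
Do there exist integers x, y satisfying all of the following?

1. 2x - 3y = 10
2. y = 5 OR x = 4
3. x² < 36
No

A contradictory subset is {2x - 3y = 10, y = 5 OR x = 4}. No integer assignment can satisfy these jointly:

  - 2x - 3y = 10: is a linear equation tying the variables together
  - y = 5 OR x = 4: forces a choice: either y = 5 or x = 4

Split on the disjunction (y = 5 OR x = 4):
  • If y = 5: with y = 5, every remaining term of the linear equation is divisible by 2, so the left side is ≡ 0 (mod 2); but the right side 25 ≡ 1 (mod 2). No integers can satisfy it.
  • If x = 4: with x = 4, every remaining term of the linear equation is divisible by 3, so the left side is ≡ 0 (mod 3); but the right side 2 ≡ 2 (mod 3). No integers can satisfy it.
Both branches are infeasible, so the system has no integer solution.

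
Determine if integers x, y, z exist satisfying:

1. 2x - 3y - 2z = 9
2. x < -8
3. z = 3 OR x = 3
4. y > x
Yes

Take x = -18, y = -17, z = 3. Substituting into each constraint:
  (1) 2(-18) - 3(-17) - 2(3) = 9 ✓
  (2) -18 < -8 ✓
  (3) z = 3, target 3 ✓ (first branch holds)
  (4) -17 > -18 ✓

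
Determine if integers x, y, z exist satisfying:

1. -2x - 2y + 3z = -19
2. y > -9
Yes

Take x = 0, y = 2, z = -5. Substituting into each constraint:
  (1) -2(0) - 2(2) + 3(-5) = -19 ✓
  (2) 2 > -9 ✓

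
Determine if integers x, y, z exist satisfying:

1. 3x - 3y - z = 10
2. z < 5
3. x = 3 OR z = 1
Yes

Take x = 3, y = -1, z = 2. Substituting into each constraint:
  (1) 3(3) - 3(-1) + (-2) = 10 ✓
  (2) 2 < 5 ✓
  (3) x = 3, target 3 ✓ (first branch holds)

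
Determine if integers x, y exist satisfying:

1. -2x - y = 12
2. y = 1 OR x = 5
Yes

Take x = 5, y = -22. Substituting into each constraint:
  (1) -2(5) + 22 = 12 ✓
  (2) x = 5, target 5 ✓ (second branch holds)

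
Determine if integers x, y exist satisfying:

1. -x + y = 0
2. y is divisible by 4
Yes

Take x = 0, y = 0. Substituting into each constraint:
  (1) 0 + 0 = 0 ✓
  (2) 0 = 4 × 0, remainder 0 ✓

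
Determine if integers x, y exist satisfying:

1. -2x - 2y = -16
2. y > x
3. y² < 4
No

The full constraint system is jointly infeasible over the integers. Each constraint and what it forces:

  - -2x - 2y = -16: is a linear equation tying the variables together
  - y > x: bounds one variable relative to another variable
  - y² < 4: restricts y to |y| ≤ 1

Propagating the comparison: x < y and y ≤ 1 give x ≤ 0. Range argument: with x ∈ [−∞, 0], y ∈ [-1, 1], the left side of the equation is at least -2, but the right side is -16 < -2. No integer solution exists.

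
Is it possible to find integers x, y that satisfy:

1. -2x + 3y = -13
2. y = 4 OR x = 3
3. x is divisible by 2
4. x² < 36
No

A contradictory subset is {-2x + 3y = -13, y = 4 OR x = 3}. No integer assignment can satisfy these jointly:

  - -2x + 3y = -13: is a linear equation tying the variables together
  - y = 4 OR x = 3: forces a choice: either y = 4 or x = 3

Split on the disjunction (y = 4 OR x = 3):
  • If y = 4: with y = 4, every remaining term of the linear equation is divisible by 2, so the left side is ≡ 0 (mod 2); but the right side -25 ≡ 1 (mod 2). No integers can satisfy it.
  • If x = 3: with x = 3, every remaining term of the linear equation is divisible by 3, so the left side is ≡ 0 (mod 3); but the right side -7 ≡ 2 (mod 3). No integers can satisfy it.
Both branches are infeasible, so the system has no integer solution.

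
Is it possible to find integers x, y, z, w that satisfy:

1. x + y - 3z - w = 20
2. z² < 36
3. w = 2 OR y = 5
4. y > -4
Yes

Take x = 0, y = 5, z = -5, w = 0. Substituting into each constraint:
  (1) 0 + 5 - 3(-5) + 0 = 20 ✓
  (2) z² = (-5)² = 25, and 25 < 36 ✓
  (3) y = 5, target 5 ✓ (second branch holds)
  (4) 5 > -4 ✓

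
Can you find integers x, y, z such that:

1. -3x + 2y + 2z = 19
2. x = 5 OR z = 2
Yes

Take x = 5, y = 0, z = 17. Substituting into each constraint:
  (1) -3(5) + 2(0) + 2(17) = 19 ✓
  (2) x = 5, target 5 ✓ (first branch holds)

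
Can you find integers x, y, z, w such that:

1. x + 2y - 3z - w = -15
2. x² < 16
Yes

Take x = 0, y = -7, z = 0, w = 1. Substituting into each constraint:
  (1) 0 + 2(-7) - 3(0) + (-1) = -15 ✓
  (2) x² = (0)² = 0, and 0 < 16 ✓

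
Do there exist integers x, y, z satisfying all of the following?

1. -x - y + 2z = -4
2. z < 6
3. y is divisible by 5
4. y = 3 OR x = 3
Yes

Take x = 3, y = 5, z = 2. Substituting into each constraint:
  (1) (-3) + (-5) + 2(2) = -4 ✓
  (2) 2 < 6 ✓
  (3) 5 = 5 × 1, remainder 0 ✓
  (4) x = 3, target 3 ✓ (second branch holds)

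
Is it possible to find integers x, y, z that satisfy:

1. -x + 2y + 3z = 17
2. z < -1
Yes

Take x = 0, y = 13, z = -3. Substituting into each constraint:
  (1) 0 + 2(13) + 3(-3) = 17 ✓
  (2) -3 < -1 ✓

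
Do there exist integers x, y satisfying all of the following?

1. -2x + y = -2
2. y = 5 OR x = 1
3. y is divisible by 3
Yes

Take x = 1, y = 0. Substituting into each constraint:
  (1) -2(1) + 0 = -2 ✓
  (2) x = 1, target 1 ✓ (second branch holds)
  (3) 0 = 3 × 0, remainder 0 ✓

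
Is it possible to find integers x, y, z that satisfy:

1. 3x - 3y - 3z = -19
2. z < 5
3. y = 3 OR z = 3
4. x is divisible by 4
No

Even the single constraint (3x - 3y - 3z = -19) is infeasible over the integers.

  - 3x - 3y - 3z = -19: every term on the left is divisible by 3, so the LHS ≡ 0 (mod 3), but the RHS -19 is not — no integer solution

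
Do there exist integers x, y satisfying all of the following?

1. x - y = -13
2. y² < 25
Yes

Take x = -13, y = 0. Substituting into each constraint:
  (1) (-13) + 0 = -13 ✓
  (2) y² = (0)² = 0, and 0 < 25 ✓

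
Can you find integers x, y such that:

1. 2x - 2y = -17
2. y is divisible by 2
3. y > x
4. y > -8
No

Even the single constraint (2x - 2y = -17) is infeasible over the integers.

  - 2x - 2y = -17: every term on the left is divisible by 2, so the LHS ≡ 0 (mod 2), but the RHS -17 is not — no integer solution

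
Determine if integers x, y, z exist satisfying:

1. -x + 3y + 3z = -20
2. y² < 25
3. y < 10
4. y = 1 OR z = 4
Yes

Take x = 2, y = 1, z = -7. Substituting into each constraint:
  (1) (-2) + 3(1) + 3(-7) = -20 ✓
  (2) y² = (1)² = 1, and 1 < 25 ✓
  (3) 1 < 10 ✓
  (4) y = 1, target 1 ✓ (first branch holds)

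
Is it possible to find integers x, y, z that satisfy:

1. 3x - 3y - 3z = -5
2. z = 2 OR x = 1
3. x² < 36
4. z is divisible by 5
No

Even the single constraint (3x - 3y - 3z = -5) is infeasible over the integers.

  - 3x - 3y - 3z = -5: every term on the left is divisible by 3, so the LHS ≡ 0 (mod 3), but the RHS -5 is not — no integer solution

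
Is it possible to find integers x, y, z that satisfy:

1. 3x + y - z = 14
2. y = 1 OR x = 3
Yes

Take x = 0, y = 1, z = -13. Substituting into each constraint:
  (1) 3(0) + 1 + 13 = 14 ✓
  (2) y = 1, target 1 ✓ (first branch holds)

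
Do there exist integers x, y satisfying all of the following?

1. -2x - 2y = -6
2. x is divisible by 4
Yes

Take x = 0, y = 3. Substituting into each constraint:
  (1) -2(0) - 2(3) = -6 ✓
  (2) 0 = 4 × 0, remainder 0 ✓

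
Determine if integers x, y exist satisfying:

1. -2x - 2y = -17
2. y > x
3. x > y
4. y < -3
No

Even the single constraint (-2x - 2y = -17) is infeasible over the integers.

  - -2x - 2y = -17: every term on the left is divisible by 2, so the LHS ≡ 0 (mod 2), but the RHS -17 is not — no integer solution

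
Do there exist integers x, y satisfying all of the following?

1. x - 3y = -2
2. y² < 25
Yes

Take x = 1, y = 1. Substituting into each constraint:
  (1) 1 - 3(1) = -2 ✓
  (2) y² = (1)² = 1, and 1 < 25 ✓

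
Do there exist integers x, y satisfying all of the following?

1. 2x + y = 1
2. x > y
Yes

Take x = 1, y = -1. Substituting into each constraint:
  (1) 2(1) + (-1) = 1 ✓
  (2) 1 > -1 ✓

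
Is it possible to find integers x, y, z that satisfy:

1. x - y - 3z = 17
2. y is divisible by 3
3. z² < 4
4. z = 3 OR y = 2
No

A contradictory subset is {y is divisible by 3, z² < 4, z = 3 OR y = 2}. No integer assignment can satisfy these jointly:

  - y is divisible by 3: restricts y to multiples of 3
  - z² < 4: restricts z to |z| ≤ 1
  - z = 3 OR y = 2: forces a choice: either z = 3 or y = 2

Split on the disjunction (z = 3 OR y = 2):
  • If z = 3: this contradicts z² < 4, which requires |z| ≤ 1.
  • If y = 2: this contradicts the divisibility constraint — 2 is not a multiple of 3.
Both branches are infeasible, so the system has no integer solution.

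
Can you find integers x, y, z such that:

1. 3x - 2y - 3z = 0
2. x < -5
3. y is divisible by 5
Yes

Take x = -6, y = 0, z = -6. Substituting into each constraint:
  (1) 3(-6) - 2(0) - 3(-6) = 0 ✓
  (2) -6 < -5 ✓
  (3) 0 = 5 × 0, remainder 0 ✓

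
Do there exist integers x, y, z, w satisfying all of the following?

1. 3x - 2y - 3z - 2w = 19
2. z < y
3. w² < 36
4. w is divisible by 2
Yes

Take x = 7, y = 1, z = 0, w = 0. Substituting into each constraint:
  (1) 3(7) - 2(1) - 3(0) - 2(0) = 19 ✓
  (2) 0 < 1 ✓
  (3) w² = (0)² = 0, and 0 < 36 ✓
  (4) 0 = 2 × 0, remainder 0 ✓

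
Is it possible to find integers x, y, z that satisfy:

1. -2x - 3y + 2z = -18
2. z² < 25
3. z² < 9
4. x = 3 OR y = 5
Yes

Take x = 3, y = 4, z = 0. Substituting into each constraint:
  (1) -2(3) - 3(4) + 2(0) = -18 ✓
  (2) z² = (0)² = 0, and 0 < 25 ✓
  (3) z² = (0)² = 0, and 0 < 9 ✓
  (4) x = 3, target 3 ✓ (first branch holds)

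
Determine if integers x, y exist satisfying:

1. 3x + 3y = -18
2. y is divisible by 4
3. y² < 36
Yes

Take x = -6, y = 0. Substituting into each constraint:
  (1) 3(-6) + 3(0) = -18 ✓
  (2) 0 = 4 × 0, remainder 0 ✓
  (3) y² = (0)² = 0, and 0 < 36 ✓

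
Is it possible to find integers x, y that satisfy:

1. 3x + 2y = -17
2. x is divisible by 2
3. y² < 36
No

A contradictory subset is {3x + 2y = -17, x is divisible by 2}. No integer assignment can satisfy these jointly:

  - 3x + 2y = -17: is a linear equation tying the variables together
  - x is divisible by 2: restricts x to multiples of 2

Modular obstruction: writing x = 2x', every remaining term of the linear equation is divisible by 2, so the left side is ≡ 0 (mod 2); but the right side -17 ≡ 1 (mod 2). No integers can satisfy it.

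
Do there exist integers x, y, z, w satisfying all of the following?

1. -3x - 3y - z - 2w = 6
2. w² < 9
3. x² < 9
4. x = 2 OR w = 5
Yes

Take x = 2, y = -4, z = 0, w = 0. Substituting into each constraint:
  (1) -3(2) - 3(-4) + 0 - 2(0) = 6 ✓
  (2) w² = (0)² = 0, and 0 < 9 ✓
  (3) x² = (2)² = 4, and 4 < 9 ✓
  (4) x = 2, target 2 ✓ (first branch holds)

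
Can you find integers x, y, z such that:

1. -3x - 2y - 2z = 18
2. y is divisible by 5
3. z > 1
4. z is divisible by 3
Yes

Take x = -8, y = 0, z = 3. Substituting into each constraint:
  (1) -3(-8) - 2(0) - 2(3) = 18 ✓
  (2) 0 = 5 × 0, remainder 0 ✓
  (3) 3 > 1 ✓
  (4) 3 = 3 × 1, remainder 0 ✓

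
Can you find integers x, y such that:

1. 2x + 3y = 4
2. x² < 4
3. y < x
No

The full constraint system is jointly infeasible over the integers. Each constraint and what it forces:

  - 2x + 3y = 4: is a linear equation tying the variables together
  - x² < 4: restricts x to |x| ≤ 1
  - y < x: bounds one variable relative to another variable

Propagating the comparison: y < x and x ≤ 1 give y ≤ 0. Range argument: with x ∈ [-1, 1], y ∈ [−∞, 0], the left side of the equation is at most 2, but the right side is 4 > 2. No integer solution exists.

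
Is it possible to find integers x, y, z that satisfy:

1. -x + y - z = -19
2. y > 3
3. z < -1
Yes

Take x = 25, y = 4, z = -2. Substituting into each constraint:
  (1) (-25) + 4 + 2 = -19 ✓
  (2) 4 > 3 ✓
  (3) -2 < -1 ✓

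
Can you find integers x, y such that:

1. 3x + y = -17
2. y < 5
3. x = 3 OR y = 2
Yes

Take x = 3, y = -26. Substituting into each constraint:
  (1) 3(3) + (-26) = -17 ✓
  (2) -26 < 5 ✓
  (3) x = 3, target 3 ✓ (first branch holds)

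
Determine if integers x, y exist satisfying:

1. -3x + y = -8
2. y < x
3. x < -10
Yes

Take x = -11, y = -41. Substituting into each constraint:
  (1) -3(-11) + (-41) = -8 ✓
  (2) -41 < -11 ✓
  (3) -11 < -10 ✓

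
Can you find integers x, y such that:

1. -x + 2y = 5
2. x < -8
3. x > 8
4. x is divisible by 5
No

A contradictory subset is {x < -8, x > 8}. No integer assignment can satisfy these jointly:

  - x < -8: bounds one variable relative to a constant
  - x > 8: bounds one variable relative to a constant

Direct contradiction: the bounds on x require x ≥ 9 and x ≤ -9 simultaneously, which is empty.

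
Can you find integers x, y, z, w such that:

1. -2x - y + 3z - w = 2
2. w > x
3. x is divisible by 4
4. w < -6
Yes

Take x = -8, y = 0, z = -7, w = -7. Substituting into each constraint:
  (1) -2(-8) + 0 + 3(-7) + 7 = 2 ✓
  (2) -7 > -8 ✓
  (3) -8 = 4 × -2, remainder 0 ✓
  (4) -7 < -6 ✓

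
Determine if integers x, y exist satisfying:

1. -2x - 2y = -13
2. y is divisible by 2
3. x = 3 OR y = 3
No

Even the single constraint (-2x - 2y = -13) is infeasible over the integers.

  - -2x - 2y = -13: every term on the left is divisible by 2, so the LHS ≡ 0 (mod 2), but the RHS -13 is not — no integer solution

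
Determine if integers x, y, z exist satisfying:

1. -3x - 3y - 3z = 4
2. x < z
No

Even the single constraint (-3x - 3y - 3z = 4) is infeasible over the integers.

  - -3x - 3y - 3z = 4: every term on the left is divisible by 3, so the LHS ≡ 0 (mod 3), but the RHS 4 is not — no integer solution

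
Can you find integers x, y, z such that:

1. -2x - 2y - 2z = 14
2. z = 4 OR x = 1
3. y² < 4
Yes

Take x = 1, y = 0, z = -8. Substituting into each constraint:
  (1) -2(1) - 2(0) - 2(-8) = 14 ✓
  (2) x = 1, target 1 ✓ (second branch holds)
  (3) y² = (0)² = 0, and 0 < 4 ✓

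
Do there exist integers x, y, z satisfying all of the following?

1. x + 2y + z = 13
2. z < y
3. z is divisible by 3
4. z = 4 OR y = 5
Yes

Take x = 0, y = 5, z = 3. Substituting into each constraint:
  (1) 0 + 2(5) + 3 = 13 ✓
  (2) 3 < 5 ✓
  (3) 3 = 3 × 1, remainder 0 ✓
  (4) y = 5, target 5 ✓ (second branch holds)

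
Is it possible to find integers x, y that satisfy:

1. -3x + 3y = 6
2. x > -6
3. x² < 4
Yes

Take x = 0, y = 2. Substituting into each constraint:
  (1) -3(0) + 3(2) = 6 ✓
  (2) 0 > -6 ✓
  (3) x² = (0)² = 0, and 0 < 4 ✓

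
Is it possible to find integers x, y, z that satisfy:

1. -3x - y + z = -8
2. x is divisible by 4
Yes

Take x = 0, y = 0, z = -8. Substituting into each constraint:
  (1) -3(0) + 0 + (-8) = -8 ✓
  (2) 0 = 4 × 0, remainder 0 ✓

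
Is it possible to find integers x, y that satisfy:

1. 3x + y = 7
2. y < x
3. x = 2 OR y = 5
Yes

Take x = 2, y = 1. Substituting into each constraint:
  (1) 3(2) + 1 = 7 ✓
  (2) 1 < 2 ✓
  (3) x = 2, target 2 ✓ (first branch holds)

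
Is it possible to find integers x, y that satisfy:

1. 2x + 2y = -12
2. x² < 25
Yes

Take x = 0, y = -6. Substituting into each constraint:
  (1) 2(0) + 2(-6) = -12 ✓
  (2) x² = (0)² = 0, and 0 < 25 ✓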